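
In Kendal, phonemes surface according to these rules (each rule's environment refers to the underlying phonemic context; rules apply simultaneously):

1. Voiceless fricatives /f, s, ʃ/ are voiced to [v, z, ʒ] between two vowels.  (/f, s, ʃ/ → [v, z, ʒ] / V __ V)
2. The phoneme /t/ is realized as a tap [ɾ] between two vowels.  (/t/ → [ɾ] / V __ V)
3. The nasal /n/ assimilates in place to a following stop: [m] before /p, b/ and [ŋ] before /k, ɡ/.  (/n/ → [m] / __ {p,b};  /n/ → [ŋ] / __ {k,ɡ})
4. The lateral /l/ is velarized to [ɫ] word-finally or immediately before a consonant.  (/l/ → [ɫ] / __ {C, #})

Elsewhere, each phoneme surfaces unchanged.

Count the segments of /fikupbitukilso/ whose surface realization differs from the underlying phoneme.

2

Segments that undergo a rule: /t/ → [ɾ] (rule 2); /l/ → [ɫ] (rule 4).
All other segments surface unchanged.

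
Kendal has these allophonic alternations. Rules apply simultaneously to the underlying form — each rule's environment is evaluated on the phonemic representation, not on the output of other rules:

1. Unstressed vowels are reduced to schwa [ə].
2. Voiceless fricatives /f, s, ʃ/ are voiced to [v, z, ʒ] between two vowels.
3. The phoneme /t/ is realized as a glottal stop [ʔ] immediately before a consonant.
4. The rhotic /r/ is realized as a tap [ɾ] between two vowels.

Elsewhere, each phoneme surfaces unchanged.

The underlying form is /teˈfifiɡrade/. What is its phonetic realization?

[təˈvivəɡrədə]

/t/ (word-initial) is in the target of rule 3 but the environment (immediately before a consonant) is not met → [t].
/e/ meets the environment for rule 1 (in an unstressed syllable) → [ə].
/f/ — between /e/ and /i/, between two vowels — surfaces as [v] (rule 2).
/i/ (between /f/ and /f/) is in the target of rule 1 but the environment (in an unstressed syllable) is not met → [i].
Rule 2 applies to /f/ (between /i/ and /i/: between two vowels) → [v].
/i/ (between /f/ and /ɡ/): in an unstressed syllable, so rule 1 applies → [ə].
/ɡ/ (between /i/ and /r/) is unaffected → [ɡ].
/r/ (between /ɡ/ and /a/) fails the environment for rule 4, so it stays [r].
/a/ meets the environment for rule 1 (in an unstressed syllable) → [ə].
/d/ (between /a/ and /e/) is unaffected → [d].
/e/ (word-final): in an unstressed syllable, so rule 1 applies → [ə].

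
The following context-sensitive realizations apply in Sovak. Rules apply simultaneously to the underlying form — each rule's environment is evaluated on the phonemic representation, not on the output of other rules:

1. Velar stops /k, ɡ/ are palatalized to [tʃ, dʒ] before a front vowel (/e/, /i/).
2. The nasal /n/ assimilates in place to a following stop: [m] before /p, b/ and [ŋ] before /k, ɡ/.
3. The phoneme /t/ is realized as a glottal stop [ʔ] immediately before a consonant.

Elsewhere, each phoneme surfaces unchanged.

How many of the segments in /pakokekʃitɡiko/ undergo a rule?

Segments that undergo a rule: /k/ → [tʃ] (rule 1); /t/ → [ʔ] (rule 3); /ɡ/ → [dʒ] (rule 1).
All other segments surface unchanged.

3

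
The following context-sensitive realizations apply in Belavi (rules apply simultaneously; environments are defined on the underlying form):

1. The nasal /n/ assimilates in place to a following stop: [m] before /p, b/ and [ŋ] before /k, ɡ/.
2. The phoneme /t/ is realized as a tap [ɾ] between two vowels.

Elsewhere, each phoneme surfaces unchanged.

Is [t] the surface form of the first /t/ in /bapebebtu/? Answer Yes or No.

/t/ (between /b/ and /u/) is in the target of rule 2 but the environment (between two vowels) is not met → [t].
The actual realization is [t], which matches [t].

Yes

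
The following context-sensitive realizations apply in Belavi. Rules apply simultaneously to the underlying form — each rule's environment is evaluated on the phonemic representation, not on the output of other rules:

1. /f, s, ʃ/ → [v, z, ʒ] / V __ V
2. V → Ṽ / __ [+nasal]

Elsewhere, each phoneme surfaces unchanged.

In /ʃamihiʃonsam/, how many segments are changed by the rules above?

Segments that undergo a rule: /a/ → [ã] (rule 2); /ʃ/ → [ʒ] (rule 1); /o/ → [õ] (rule 2); /a/ → [ã] (rule 2).
All other segments surface unchanged.

4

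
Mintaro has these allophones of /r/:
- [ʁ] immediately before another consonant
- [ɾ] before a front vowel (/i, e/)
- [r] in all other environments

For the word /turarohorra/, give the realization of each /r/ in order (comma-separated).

Occurrence 1 (position 3): no conditioning environment matches → elsewhere allophone [r].
Occurrence 2 (position 5): no conditioning environment matches → elsewhere allophone [r].
Occurrence 3 (position 9): immediately before another consonant → [ʁ].
Occurrence 4 (position 10): no conditioning environment matches → elsewhere allophone [r].

[r], [r], [ʁ], [r]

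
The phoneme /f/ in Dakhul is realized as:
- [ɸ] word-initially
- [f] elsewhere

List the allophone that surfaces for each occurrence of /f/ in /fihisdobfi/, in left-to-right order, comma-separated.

Occurrence 1 (position 1): word-initially → [ɸ].
Occurrence 2 (position 9): no conditioning environment matches → elsewhere allophone [f].

[ɸ], [f]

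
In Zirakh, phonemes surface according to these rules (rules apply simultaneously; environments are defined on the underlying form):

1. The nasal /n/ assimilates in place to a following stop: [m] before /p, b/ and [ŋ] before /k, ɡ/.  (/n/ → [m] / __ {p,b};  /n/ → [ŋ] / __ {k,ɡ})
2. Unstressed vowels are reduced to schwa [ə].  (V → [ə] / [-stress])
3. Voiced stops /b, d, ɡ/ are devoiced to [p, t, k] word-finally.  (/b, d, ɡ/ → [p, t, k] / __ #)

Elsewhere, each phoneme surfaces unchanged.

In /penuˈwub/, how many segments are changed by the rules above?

3

Segments that undergo a rule: /e/ → [ə] (rule 2); /u/ → [ə] (rule 2); /b/ → [p] (rule 3).
All other segments surface unchanged.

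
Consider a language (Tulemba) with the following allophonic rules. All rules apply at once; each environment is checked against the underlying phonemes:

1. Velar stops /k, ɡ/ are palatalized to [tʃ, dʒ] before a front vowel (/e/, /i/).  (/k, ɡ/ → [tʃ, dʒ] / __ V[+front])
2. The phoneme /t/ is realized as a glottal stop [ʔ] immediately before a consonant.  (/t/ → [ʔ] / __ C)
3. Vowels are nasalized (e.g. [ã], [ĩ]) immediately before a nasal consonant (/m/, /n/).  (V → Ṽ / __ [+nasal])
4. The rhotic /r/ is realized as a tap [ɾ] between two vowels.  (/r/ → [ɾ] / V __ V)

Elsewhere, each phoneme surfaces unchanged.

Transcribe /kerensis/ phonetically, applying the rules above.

/k/ — word-initial, before a front vowel — surfaces as [tʃ] (rule 1).
/e/ (between /k/ and /r/) fails the environment for rule 3, so it stays [e].
/r/ meets the environment for rule 4 (between two vowels) → [ɾ].
/e/ (between /r/ and /n/): before a nasal consonant, so rule 3 applies → [ẽ].
/i/ — between /s/ and /s/; rule 3 does not apply here → [i].

[tʃeɾẽnsis]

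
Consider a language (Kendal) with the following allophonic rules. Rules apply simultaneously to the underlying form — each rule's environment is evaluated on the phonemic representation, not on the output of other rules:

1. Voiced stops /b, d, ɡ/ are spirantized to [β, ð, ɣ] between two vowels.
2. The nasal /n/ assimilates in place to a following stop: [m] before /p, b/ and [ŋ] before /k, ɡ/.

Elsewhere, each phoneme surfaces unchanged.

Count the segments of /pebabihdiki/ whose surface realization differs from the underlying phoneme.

2

Segments that undergo a rule: /b/ → [β] (rule 1); /b/ → [β] (rule 1).
All other segments surface unchanged.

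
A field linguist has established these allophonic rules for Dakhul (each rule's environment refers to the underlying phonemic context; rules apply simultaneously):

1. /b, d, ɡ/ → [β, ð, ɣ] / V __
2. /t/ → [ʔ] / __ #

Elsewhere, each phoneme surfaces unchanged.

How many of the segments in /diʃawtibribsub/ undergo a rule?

Segments that undergo a rule: /b/ → [β] (rule 1); /b/ → [β] (rule 1); /b/ → [β] (rule 1).
All other segments surface unchanged.

3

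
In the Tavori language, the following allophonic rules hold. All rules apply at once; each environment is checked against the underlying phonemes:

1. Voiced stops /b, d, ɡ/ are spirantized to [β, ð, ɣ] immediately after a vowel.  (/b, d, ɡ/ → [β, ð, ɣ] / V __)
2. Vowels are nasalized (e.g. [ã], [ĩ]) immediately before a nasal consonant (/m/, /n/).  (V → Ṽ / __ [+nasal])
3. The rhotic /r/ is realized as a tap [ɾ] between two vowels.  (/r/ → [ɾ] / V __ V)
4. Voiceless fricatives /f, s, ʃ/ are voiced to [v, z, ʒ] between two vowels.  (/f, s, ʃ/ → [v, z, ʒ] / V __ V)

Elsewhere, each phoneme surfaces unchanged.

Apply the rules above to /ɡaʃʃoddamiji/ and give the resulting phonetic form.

[ɡaʃʃoðdãmiji]

/ɡ/ (word-initial) is in the target of rule 1 but the environment (immediately after a vowel) is not met → [ɡ].
/a/ (between /ɡ/ and /ʃ/): rule 2 targets it, but not before a nasal consonant → unchanged [a].
/ʃ/ (between /a/ and /ʃ/) is in the target of rule 4 but the environment (between two vowels) is not met → [ʃ].
/ʃ/ — between /ʃ/ and /o/; rule 4 does not apply here → [ʃ].
/o/ (between /ʃ/ and /d/) is in the target of rule 2 but the environment (before a nasal consonant) is not met → [o].
/d/ meets the environment for rule 1 (immediately after a vowel) → [ð].
/d/ (between /d/ and /a/) fails the environment for rule 1, so it stays [d].
/a/ (between /d/ and /m/): before a nasal consonant, so rule 2 applies → [ã].
/m/ — not in any rule's target class → [m].
/i/ (between /m/ and /j/): rule 2 targets it, but not before a nasal consonant → unchanged [i].
/j/ — not in any rule's target class → [j].
/i/ (word-final): rule 2 targets it, but not before a nasal consonant → unchanged [i].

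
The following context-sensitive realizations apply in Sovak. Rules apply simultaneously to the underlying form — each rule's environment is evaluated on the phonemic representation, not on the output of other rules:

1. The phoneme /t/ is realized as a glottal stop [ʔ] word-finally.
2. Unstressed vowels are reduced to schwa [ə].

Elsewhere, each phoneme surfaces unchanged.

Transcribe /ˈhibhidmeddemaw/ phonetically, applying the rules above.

/h/ (word-initial): no rule targets it → [h].
/i/ — between /h/ and /b/; rule 2 does not apply here → [i].
/b/ stays [b].
/h/ stays [h].
/i/ — between /h/ and /d/, in an unstressed syllable — surfaces as [ə] (rule 2).
/d/ — not in any rule's target class → [d].
/m/ (between /d/ and /e/) is unaffected → [m].
/e/ (between /m/ and /d/): in an unstressed syllable, so rule 2 applies → [ə].
/d/ stays [d].
/d/ — not in any rule's target class → [d].
/e/ (between /d/ and /m/) occurs in an unstressed syllable → [ə] by rule 2.
/m/ (between /e/ and /a/) is unaffected → [m].
Rule 2 applies to /a/ (between /m/ and /w/: in an unstressed syllable) → [ə].
/w/ (word-final): no rule targets it → [w].

[ˈhibhədməddəməw]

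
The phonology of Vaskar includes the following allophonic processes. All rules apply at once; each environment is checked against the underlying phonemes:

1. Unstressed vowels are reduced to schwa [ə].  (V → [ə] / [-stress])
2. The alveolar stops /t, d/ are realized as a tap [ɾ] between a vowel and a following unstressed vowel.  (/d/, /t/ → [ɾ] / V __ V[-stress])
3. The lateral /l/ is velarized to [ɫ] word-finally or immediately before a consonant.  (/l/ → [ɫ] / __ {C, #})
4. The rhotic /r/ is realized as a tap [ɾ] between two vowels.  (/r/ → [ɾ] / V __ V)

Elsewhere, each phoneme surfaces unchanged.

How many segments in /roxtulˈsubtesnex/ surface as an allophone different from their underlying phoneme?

Segments that undergo a rule: /o/ → [ə] (rule 1); /u/ → [ə] (rule 1); /l/ → [ɫ] (rule 3); /e/ → [ə] (rule 1); /e/ → [ə] (rule 1).
All other segments surface unchanged.

5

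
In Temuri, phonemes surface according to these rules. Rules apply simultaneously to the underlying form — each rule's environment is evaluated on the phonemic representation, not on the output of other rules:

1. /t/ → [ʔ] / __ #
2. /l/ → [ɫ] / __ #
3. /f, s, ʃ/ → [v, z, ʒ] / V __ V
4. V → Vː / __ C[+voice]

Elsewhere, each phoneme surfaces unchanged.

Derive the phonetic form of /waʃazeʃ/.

/w/ stays [w].
/a/ (between /w/ and /ʃ/) fails the environment for rule 4, so it stays [a].
/ʃ/ (between /a/ and /a/) occurs between two vowels → [ʒ] by rule 3.
/a/ (between /ʃ/ and /z/) occurs before a voiced consonant → [aː] by rule 4.
/z/ stays [z].
/e/ (between /z/ and /ʃ/): rule 4 targets it, but not before a voiced consonant → unchanged [e].
/ʃ/ — word-final; rule 3 does not apply here → [ʃ].

[waʒaːzeʃ]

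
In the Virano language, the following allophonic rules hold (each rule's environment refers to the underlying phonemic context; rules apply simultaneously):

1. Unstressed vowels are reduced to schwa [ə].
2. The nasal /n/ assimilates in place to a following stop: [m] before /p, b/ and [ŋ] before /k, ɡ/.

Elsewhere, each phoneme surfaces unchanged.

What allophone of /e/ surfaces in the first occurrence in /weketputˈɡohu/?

[ə]

/e/ — between /w/ and /k/, in an unstressed syllable — surfaces as [ə] (rule 1).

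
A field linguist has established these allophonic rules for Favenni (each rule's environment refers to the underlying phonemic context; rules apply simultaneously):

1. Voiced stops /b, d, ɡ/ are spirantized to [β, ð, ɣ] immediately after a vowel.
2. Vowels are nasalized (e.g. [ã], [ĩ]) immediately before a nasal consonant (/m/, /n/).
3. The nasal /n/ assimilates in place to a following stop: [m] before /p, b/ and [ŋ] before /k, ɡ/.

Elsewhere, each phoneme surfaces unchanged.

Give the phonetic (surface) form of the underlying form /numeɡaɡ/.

[nũmeɣaɣ]

/n/ (word-initial): rule 3 targets it, but not before a labial or velar stop → unchanged [n].
/u/ (between /n/ and /m/) occurs before a nasal consonant → [ũ] by rule 2.
/e/ (between /m/ and /ɡ/) fails the environment for rule 2, so it stays [e].
/ɡ/ (between /e/ and /a/) occurs immediately after a vowel → [ɣ] by rule 1.
/a/ (between /ɡ/ and /ɡ/) is in the target of rule 2 but the environment (before a nasal consonant) is not met → [a].
/ɡ/ (word-final): immediately after a vowel, so rule 1 applies → [ɣ].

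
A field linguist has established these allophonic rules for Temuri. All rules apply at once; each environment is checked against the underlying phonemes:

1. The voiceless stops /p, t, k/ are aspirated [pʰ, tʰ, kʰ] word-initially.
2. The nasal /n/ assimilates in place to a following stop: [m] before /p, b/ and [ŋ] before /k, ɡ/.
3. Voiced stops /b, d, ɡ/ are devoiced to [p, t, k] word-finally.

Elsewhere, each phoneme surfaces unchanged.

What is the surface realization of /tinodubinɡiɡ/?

[tʰinodubiŋɡik]

/t/ (word-initial) occurs word-initially → [tʰ] by rule 1.
/i/ (between /t/ and /n/): no rule targets it → [i].
/n/ (between /i/ and /o/) is in the target of rule 2 but the environment (before a labial or velar stop) is not met → [n].
/o/ (between /n/ and /d/) is unaffected → [o].
/d/ (between /o/ and /u/): rule 3 targets it, but not word-finally → unchanged [d].
/u/ stays [u].
/b/ (between /u/ and /i/) is in the target of rule 3 but the environment (word-finally) is not met → [b].
/i/ stays [i].
/n/ meets the environment for rule 2 (before a labial or velar stop) → [ŋ].
/ɡ/ (between /n/ and /i/) is in the target of rule 3 but the environment (word-finally) is not met → [ɡ].
/i/ (between /ɡ/ and /ɡ/) is unaffected → [i].
/ɡ/ (word-final): word-finally, so rule 3 applies → [k].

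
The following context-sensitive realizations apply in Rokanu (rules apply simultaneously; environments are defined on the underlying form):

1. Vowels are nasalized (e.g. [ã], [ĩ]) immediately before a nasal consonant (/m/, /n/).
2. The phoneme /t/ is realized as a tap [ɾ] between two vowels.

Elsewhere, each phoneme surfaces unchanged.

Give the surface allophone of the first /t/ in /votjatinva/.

/t/ (between /o/ and /j/): rule 2 targets it, but not between two vowels → unchanged [t].

[t]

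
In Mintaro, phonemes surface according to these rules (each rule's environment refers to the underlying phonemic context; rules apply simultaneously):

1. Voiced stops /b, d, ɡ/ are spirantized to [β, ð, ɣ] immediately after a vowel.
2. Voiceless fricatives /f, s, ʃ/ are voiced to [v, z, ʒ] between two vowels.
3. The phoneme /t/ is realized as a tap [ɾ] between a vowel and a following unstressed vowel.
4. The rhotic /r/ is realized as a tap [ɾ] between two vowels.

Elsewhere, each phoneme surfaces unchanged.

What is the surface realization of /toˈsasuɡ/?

[toˈzazuɣ]

/t/ (word-initial) fails the environment for rule 3, so it stays [t].
/o/ (between /t/ and /s/) is unaffected → [o].
/s/ (between /o/ and /a/): between two vowels, so rule 2 applies → [z].
/a/ (between /s/ and /s/): no rule targets it → [a].
/s/ (between /a/ and /u/): between two vowels, so rule 2 applies → [z].
/u/ (between /s/ and /ɡ/) is unaffected → [u].
/ɡ/ (word-final): immediately after a vowel, so rule 1 applies → [ɣ].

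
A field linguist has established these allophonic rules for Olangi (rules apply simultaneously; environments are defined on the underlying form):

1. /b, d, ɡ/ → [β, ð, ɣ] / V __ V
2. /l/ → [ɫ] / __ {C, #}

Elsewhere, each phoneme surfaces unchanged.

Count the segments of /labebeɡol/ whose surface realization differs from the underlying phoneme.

4

Segments that undergo a rule: /b/ → [β] (rule 1); /b/ → [β] (rule 1); /ɡ/ → [ɣ] (rule 1); /l/ → [ɫ] (rule 2).
All other segments surface unchanged.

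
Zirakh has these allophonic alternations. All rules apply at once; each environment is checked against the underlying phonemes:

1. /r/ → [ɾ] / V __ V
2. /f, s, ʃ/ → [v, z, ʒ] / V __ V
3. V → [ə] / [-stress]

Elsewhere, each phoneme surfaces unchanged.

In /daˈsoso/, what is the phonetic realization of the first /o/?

/o/ (between /s/ and /s/) fails the environment for rule 3, so it stays [o].

[o]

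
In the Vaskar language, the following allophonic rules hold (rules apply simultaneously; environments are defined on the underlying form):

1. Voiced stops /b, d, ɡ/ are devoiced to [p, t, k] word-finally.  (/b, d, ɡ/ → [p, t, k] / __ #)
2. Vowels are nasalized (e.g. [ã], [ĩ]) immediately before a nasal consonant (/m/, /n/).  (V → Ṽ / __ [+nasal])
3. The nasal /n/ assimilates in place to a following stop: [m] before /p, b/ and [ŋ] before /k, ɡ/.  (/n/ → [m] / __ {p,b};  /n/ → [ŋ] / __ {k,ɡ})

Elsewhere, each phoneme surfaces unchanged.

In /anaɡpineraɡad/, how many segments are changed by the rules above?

Segments that undergo a rule: /a/ → [ã] (rule 2); /i/ → [ĩ] (rule 2); /d/ → [t] (rule 1).
All other segments surface unchanged.

3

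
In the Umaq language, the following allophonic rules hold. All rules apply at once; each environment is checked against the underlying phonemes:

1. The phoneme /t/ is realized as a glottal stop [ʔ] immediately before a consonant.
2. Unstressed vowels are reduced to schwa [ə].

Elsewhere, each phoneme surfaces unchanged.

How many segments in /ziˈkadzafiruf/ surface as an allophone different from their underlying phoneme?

Segments that undergo a rule: /i/ → [ə] (rule 2); /a/ → [ə] (rule 2); /i/ → [ə] (rule 2); /u/ → [ə] (rule 2).
All other segments surface unchanged.

4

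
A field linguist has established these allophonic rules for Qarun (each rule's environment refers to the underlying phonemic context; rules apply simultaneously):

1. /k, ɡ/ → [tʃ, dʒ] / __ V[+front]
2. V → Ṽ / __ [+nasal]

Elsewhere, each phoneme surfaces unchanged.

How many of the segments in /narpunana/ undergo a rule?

2

Segments that undergo a rule: /u/ → [ũ] (rule 2); /a/ → [ã] (rule 2).
All other segments surface unchanged.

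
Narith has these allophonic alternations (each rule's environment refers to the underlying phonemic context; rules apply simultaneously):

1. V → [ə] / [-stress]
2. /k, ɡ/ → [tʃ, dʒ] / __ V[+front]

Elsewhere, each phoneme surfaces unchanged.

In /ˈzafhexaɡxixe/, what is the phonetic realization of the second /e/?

/e/ (word-final) occurs in an unstressed syllable → [ə] by rule 1.

[ə]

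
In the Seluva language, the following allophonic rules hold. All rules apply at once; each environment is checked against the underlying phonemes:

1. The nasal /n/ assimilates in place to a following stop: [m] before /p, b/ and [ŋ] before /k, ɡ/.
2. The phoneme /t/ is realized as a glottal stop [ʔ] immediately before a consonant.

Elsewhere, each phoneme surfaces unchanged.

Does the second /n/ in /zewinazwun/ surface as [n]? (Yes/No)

Yes

/n/ (word-final) is in the target of rule 1 but the environment (before a labial or velar stop) is not met → [n].
The actual realization is [n], which matches [n].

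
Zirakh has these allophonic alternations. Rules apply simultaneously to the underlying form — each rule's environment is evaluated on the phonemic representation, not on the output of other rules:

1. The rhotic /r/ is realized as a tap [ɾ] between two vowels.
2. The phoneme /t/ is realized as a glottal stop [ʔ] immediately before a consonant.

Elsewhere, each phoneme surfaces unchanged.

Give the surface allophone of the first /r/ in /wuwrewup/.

[r]

/r/ (between /w/ and /e/) is in the target of rule 1 but the environment (between two vowels) is not met → [r].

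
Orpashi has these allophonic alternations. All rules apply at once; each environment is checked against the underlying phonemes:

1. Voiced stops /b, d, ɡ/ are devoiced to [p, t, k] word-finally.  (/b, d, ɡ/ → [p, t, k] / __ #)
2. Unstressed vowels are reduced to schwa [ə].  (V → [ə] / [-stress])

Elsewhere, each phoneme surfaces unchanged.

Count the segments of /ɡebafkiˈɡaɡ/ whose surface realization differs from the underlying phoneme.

Segments that undergo a rule: /e/ → [ə] (rule 2); /a/ → [ə] (rule 2); /i/ → [ə] (rule 2); /ɡ/ → [k] (rule 1).
All other segments surface unchanged.

4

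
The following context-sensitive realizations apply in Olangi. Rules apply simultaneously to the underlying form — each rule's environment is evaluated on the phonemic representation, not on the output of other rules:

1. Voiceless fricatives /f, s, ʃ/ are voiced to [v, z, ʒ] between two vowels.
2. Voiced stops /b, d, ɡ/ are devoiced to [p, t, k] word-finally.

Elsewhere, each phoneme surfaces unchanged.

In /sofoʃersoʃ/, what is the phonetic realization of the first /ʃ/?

/ʃ/ meets the environment for rule 1 (between two vowels) → [ʒ].

[ʒ]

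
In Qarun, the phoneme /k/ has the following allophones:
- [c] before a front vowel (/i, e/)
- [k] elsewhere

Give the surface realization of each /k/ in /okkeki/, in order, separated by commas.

Occurrence 1 (position 2): no conditioning environment matches → elsewhere allophone [k].
Occurrence 2 (position 3): before a front vowel → [c].
Occurrence 3 (position 5): before a front vowel → [c].

[k], [c], [c]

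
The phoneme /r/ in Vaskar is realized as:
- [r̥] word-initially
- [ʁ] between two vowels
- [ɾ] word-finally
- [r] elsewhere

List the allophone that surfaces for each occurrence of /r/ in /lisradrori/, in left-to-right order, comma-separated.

[r], [r], [ʁ]

Occurrence 1 (position 4): no conditioning environment matches → elsewhere allophone [r].
Occurrence 2 (position 7): no conditioning environment matches → elsewhere allophone [r].
Occurrence 3 (position 9): between two vowels → [ʁ].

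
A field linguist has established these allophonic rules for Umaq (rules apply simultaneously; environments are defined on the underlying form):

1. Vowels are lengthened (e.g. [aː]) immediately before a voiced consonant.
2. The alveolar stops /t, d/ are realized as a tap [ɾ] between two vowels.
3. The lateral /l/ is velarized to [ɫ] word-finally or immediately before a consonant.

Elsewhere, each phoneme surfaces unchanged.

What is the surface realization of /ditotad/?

/d/ (word-initial) fails the environment for rule 2, so it stays [d].
/i/ (between /d/ and /t/): rule 1 targets it, but not before a voiced consonant → unchanged [i].
/t/ (between /i/ and /o/) occurs between two vowels → [ɾ] by rule 2.
/o/ (between /t/ and /t/): rule 1 targets it, but not before a voiced consonant → unchanged [o].
/t/ (between /o/ and /a/): between two vowels, so rule 2 applies → [ɾ].
/a/ meets the environment for rule 1 (before a voiced consonant) → [aː].
/d/ (word-final): rule 2 targets it, but not between two vowels → unchanged [d].

[diɾoɾaːd]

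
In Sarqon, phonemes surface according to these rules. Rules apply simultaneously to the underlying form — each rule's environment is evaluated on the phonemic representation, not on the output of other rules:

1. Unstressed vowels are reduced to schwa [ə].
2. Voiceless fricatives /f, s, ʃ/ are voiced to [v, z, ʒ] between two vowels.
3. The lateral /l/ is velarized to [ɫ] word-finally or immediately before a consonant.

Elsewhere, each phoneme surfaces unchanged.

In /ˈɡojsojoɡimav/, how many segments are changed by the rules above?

4

Segments that undergo a rule: /o/ → [ə] (rule 1); /o/ → [ə] (rule 1); /i/ → [ə] (rule 1); /a/ → [ə] (rule 1).
All other segments surface unchanged.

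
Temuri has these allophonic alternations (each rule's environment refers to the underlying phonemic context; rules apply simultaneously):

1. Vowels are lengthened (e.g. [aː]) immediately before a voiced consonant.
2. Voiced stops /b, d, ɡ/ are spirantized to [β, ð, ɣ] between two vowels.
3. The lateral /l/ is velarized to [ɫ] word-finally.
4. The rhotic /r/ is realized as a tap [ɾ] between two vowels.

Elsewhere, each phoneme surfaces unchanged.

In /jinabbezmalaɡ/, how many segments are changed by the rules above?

Segments that undergo a rule: /i/ → [iː] (rule 1); /a/ → [aː] (rule 1); /e/ → [eː] (rule 1); /a/ → [aː] (rule 1); /a/ → [aː] (rule 1).
All other segments surface unchanged.

5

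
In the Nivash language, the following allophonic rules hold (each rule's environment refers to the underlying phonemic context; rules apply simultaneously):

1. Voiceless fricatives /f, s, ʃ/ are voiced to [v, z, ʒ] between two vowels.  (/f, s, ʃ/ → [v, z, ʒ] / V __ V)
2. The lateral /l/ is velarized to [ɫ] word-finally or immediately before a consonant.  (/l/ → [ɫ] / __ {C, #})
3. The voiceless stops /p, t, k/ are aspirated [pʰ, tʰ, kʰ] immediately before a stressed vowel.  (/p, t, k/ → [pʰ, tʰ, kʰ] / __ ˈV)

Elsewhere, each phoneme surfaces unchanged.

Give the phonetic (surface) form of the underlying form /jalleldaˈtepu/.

[jaɫleɫdaˈtʰepu]

/j/ (word-initial) is unaffected → [j].
/a/ (between /j/ and /l/): no rule targets it → [a].
/l/ (between /a/ and /l/): word-finally or immediately before a consonant, so rule 2 applies → [ɫ].
/l/ (between /l/ and /e/) fails the environment for rule 2, so it stays [l].
/e/ — not in any rule's target class → [e].
/l/ meets the environment for rule 2 (word-finally or immediately before a consonant) → [ɫ].
/d/ stays [d].
/a/ stays [a].
/t/ — between /a/ and /e/, immediately before a stressed vowel — surfaces as [tʰ] (rule 3).
/e/ — not in any rule's target class → [e].
/p/ (between /e/ and /u/) is in the target of rule 3 but the environment (immediately before a stressed vowel) is not met → [p].
/u/ — not in any rule's target class → [u].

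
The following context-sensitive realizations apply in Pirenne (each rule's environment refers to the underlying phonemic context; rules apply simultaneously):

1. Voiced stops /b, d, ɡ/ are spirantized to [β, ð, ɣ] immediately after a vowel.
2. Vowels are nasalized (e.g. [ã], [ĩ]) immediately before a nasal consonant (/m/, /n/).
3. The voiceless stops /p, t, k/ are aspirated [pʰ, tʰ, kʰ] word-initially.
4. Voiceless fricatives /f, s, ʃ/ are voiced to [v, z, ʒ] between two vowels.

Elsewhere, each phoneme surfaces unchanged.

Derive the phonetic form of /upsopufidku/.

/u/ (word-initial) fails the environment for rule 2, so it stays [u].
/p/ (between /u/ and /s/): rule 3 targets it, but not word-initially → unchanged [p].
/s/ — between /p/ and /o/; rule 4 does not apply here → [s].
/o/ — between /s/ and /p/; rule 2 does not apply here → [o].
/p/ — between /o/ and /u/; rule 3 does not apply here → [p].
/u/ (between /p/ and /f/): rule 2 targets it, but not before a nasal consonant → unchanged [u].
Rule 4 applies to /f/ (between /u/ and /i/: between two vowels) → [v].
/i/ (between /f/ and /d/): rule 2 targets it, but not before a nasal consonant → unchanged [i].
/d/ (between /i/ and /k/): immediately after a vowel, so rule 1 applies → [ð].
/k/ (between /d/ and /u/) fails the environment for rule 3, so it stays [k].
/u/ (word-final) is in the target of rule 2 but the environment (before a nasal consonant) is not met → [u].

[upsopuviðku]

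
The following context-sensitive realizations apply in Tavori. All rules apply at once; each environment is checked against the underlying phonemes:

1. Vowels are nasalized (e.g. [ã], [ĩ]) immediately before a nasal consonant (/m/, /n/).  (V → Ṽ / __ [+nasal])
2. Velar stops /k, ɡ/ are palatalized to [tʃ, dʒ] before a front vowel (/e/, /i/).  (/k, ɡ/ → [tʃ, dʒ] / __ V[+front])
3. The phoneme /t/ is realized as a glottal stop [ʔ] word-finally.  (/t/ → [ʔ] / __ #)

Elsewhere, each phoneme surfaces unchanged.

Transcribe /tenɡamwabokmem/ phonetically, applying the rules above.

/t/ (word-initial) fails the environment for rule 3, so it stays [t].
Rule 1 applies to /e/ (between /t/ and /n/: before a nasal consonant) → [ẽ].
/n/ stays [n].
/ɡ/ (between /n/ and /a/) fails the environment for rule 2, so it stays [ɡ].
/a/ meets the environment for rule 1 (before a nasal consonant) → [ã].
/m/ (between /a/ and /w/) is unaffected → [m].
/w/ (between /m/ and /a/): no rule targets it → [w].
/a/ — between /w/ and /b/; rule 1 does not apply here → [a].
/b/ stays [b].
/o/ (between /b/ and /k/) fails the environment for rule 1, so it stays [o].
/k/ (between /o/ and /m/) fails the environment for rule 2, so it stays [k].
/m/ stays [m].
Rule 1 applies to /e/ (between /m/ and /m/: before a nasal consonant) → [ẽ].
/m/ (word-final): no rule targets it → [m].

[tẽnɡãmwabokmẽm]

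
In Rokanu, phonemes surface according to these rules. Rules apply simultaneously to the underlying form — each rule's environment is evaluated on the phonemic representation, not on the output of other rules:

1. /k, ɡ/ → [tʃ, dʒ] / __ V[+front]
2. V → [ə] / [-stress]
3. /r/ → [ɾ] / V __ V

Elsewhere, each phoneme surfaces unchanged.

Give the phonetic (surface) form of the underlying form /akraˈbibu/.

[əkrəˈbibə]

/a/ (word-initial): in an unstressed syllable, so rule 2 applies → [ə].
/k/ (between /a/ and /r/) fails the environment for rule 1, so it stays [k].
/r/ — between /k/ and /a/; rule 3 does not apply here → [r].
Rule 2 applies to /a/ (between /r/ and /b/: in an unstressed syllable) → [ə].
/b/ (between /a/ and /i/) is unaffected → [b].
/i/ (between /b/ and /b/) fails the environment for rule 2, so it stays [i].
/b/ (between /i/ and /u/): no rule targets it → [b].
/u/ meets the environment for rule 2 (in an unstressed syllable) → [ə].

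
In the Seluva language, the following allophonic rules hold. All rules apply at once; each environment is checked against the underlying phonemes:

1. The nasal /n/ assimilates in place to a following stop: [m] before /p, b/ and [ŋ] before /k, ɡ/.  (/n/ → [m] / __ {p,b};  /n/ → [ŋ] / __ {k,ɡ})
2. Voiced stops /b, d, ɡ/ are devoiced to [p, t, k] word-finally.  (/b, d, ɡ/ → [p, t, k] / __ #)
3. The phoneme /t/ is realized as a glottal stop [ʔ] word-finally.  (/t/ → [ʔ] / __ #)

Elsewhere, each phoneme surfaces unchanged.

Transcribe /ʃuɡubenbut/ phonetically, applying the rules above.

/ʃ/ (word-initial) is unaffected → [ʃ].
/u/ (between /ʃ/ and /ɡ/): no rule targets it → [u].
/ɡ/ (between /u/ and /u/) fails the environment for rule 2, so it stays [ɡ].
/u/ — not in any rule's target class → [u].
/b/ (between /u/ and /e/): rule 2 targets it, but not word-finally → unchanged [b].
/e/ (between /b/ and /n/): no rule targets it → [e].
/n/ (between /e/ and /b/): before a labial or velar stop, so rule 1 applies → [m].
/b/ (between /n/ and /u/): rule 2 targets it, but not word-finally → unchanged [b].
/u/ stays [u].
/t/ meets the environment for rule 3 (word-finally) → [ʔ].

[ʃuɡubembuʔ]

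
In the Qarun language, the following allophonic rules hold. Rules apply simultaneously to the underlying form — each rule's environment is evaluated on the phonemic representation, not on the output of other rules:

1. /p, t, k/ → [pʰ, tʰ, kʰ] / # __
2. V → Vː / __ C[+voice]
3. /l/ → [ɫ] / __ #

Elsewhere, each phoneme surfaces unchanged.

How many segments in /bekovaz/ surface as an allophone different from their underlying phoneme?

2

Segments that undergo a rule: /o/ → [oː] (rule 2); /a/ → [aː] (rule 2).
All other segments surface unchanged.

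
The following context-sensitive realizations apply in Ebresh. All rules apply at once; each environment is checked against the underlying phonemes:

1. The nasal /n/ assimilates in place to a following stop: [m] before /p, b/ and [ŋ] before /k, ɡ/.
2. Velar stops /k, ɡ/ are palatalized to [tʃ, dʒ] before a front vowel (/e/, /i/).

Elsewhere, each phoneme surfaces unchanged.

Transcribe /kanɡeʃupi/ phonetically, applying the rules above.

[kaŋdʒeʃupi]

/k/ (word-initial): rule 2 targets it, but not before a front vowel → unchanged [k].
/a/ — not in any rule's target class → [a].
/n/ (between /a/ and /ɡ/) occurs before a labial or velar stop → [ŋ] by rule 1.
/ɡ/ — between /n/ and /e/, before a front vowel — surfaces as [dʒ] (rule 2).
/e/ (between /ɡ/ and /ʃ/): no rule targets it → [e].
/ʃ/ (between /e/ and /u/): no rule targets it → [ʃ].
/u/ (between /ʃ/ and /p/): no rule targets it → [u].
/p/ (between /u/ and /i/): no rule targets it → [p].
/i/ stays [i].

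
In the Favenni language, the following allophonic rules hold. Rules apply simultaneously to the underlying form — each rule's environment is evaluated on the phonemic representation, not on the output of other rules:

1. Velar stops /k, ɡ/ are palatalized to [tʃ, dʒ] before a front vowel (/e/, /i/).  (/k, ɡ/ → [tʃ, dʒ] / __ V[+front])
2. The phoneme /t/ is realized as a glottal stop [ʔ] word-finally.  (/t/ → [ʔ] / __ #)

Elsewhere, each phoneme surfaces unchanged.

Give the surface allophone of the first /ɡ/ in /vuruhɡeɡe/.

[dʒ]

/ɡ/ meets the environment for rule 1 (before a front vowel) → [dʒ].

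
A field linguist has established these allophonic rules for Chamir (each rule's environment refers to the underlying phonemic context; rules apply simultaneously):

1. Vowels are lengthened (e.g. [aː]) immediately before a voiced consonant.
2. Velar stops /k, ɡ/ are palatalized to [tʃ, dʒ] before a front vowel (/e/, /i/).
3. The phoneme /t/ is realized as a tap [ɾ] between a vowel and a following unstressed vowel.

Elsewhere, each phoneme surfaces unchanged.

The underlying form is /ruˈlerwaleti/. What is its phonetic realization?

[ruːˈleːrwaːleɾi]

/r/ stays [r].
/u/ (between /r/ and /l/) occurs before a voiced consonant → [uː] by rule 1.
/l/ (between /u/ and /e/) is unaffected → [l].
/e/ (between /l/ and /r/) occurs before a voiced consonant → [eː] by rule 1.
/r/ (between /e/ and /w/): no rule targets it → [r].
/w/ (between /r/ and /a/): no rule targets it → [w].
/a/ — between /w/ and /l/, before a voiced consonant — surfaces as [aː] (rule 1).
/l/ (between /a/ and /e/) is unaffected → [l].
/e/ (between /l/ and /t/) is in the target of rule 1 but the environment (before a voiced consonant) is not met → [e].
/t/ — between /e/ and /i/, between a vowel and a following unstressed vowel — surfaces as [ɾ] (rule 3).
/i/ (word-final) is in the target of rule 1 but the environment (before a voiced consonant) is not met → [i].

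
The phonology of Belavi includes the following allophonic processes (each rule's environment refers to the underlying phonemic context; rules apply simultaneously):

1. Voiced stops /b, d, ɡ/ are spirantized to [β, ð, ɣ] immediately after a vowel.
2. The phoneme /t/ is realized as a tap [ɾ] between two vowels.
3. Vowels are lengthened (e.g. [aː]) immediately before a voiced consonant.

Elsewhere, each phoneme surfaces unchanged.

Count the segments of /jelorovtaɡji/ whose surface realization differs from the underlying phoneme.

5

Segments that undergo a rule: /e/ → [eː] (rule 3); /o/ → [oː] (rule 3); /o/ → [oː] (rule 3); /a/ → [aː] (rule 3); /ɡ/ → [ɣ] (rule 1).
All other segments surface unchanged.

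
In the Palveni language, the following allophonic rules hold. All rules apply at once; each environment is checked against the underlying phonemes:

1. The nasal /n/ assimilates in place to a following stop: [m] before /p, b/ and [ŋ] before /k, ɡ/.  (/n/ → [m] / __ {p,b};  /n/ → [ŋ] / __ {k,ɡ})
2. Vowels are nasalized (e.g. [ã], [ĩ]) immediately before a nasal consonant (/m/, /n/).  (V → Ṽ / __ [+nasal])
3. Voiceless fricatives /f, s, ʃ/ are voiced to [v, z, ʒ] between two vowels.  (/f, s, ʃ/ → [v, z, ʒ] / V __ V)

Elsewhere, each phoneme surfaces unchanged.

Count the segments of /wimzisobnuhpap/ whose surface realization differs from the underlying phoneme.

2

Segments that undergo a rule: /i/ → [ĩ] (rule 2); /s/ → [z] (rule 3).
All other segments surface unchanged.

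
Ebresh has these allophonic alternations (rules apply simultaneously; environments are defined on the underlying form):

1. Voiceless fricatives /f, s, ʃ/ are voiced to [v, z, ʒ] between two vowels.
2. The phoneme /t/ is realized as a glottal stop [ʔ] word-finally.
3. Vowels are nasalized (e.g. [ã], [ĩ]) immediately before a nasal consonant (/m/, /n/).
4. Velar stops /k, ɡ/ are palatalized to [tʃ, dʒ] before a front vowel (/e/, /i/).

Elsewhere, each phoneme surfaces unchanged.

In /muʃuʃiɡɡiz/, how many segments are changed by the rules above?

Segments that undergo a rule: /ʃ/ → [ʒ] (rule 1); /ʃ/ → [ʒ] (rule 1); /ɡ/ → [dʒ] (rule 4).
All other segments surface unchanged.

3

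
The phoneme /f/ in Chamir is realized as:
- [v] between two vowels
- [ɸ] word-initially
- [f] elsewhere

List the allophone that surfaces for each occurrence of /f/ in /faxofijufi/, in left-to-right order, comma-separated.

Occurrence 1 (position 1): word-initially → [ɸ].
Occurrence 2 (position 5): between two vowels → [v].
Occurrence 3 (position 9): between two vowels → [v].

[ɸ], [v], [v]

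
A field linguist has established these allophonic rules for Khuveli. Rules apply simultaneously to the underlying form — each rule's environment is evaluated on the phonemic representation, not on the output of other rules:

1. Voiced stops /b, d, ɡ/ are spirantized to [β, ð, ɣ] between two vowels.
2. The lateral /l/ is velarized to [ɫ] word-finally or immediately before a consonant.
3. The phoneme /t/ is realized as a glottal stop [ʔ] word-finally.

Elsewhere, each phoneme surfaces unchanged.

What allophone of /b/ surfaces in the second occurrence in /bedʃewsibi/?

[β]

/b/ (between /i/ and /i/) occurs between two vowels → [β] by rule 1.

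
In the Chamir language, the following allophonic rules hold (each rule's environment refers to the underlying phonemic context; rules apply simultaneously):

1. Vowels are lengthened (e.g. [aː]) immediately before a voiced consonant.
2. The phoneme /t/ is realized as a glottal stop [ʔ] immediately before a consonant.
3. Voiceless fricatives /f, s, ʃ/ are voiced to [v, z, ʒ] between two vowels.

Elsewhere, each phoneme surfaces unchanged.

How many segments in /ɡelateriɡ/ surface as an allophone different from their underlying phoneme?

Segments that undergo a rule: /e/ → [eː] (rule 1); /e/ → [eː] (rule 1); /i/ → [iː] (rule 1).
All other segments surface unchanged.

3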